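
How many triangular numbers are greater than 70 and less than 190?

7

The n-th triangular number is n(n+1)/2.
Smallest index with value > 70: n = 12 (giving 78).
Largest index with value < 190: n = 18 (giving 171).
Indices 12 through 18: 7 terms.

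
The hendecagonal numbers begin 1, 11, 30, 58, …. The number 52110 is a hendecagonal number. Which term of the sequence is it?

108

Set n(9n−7)/2 = 52110, giving 9n² − 7n − 104220 = 0.
The discriminant is 49 + 72·52110 = 3751969, and √3751969 = 1937.
So n = (7 + 1937) / 18 = 1944/18 = 108.
Check: 108·(9·108 − 7)/2 = 52110. ✓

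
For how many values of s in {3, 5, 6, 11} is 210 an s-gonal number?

s = 3: P(3, 20) = 210. ✓
s = 5: P(5, 12) = 210. ✓
s = 6: P(6, 10) = 190 and P(6, 11) = 231; 210 is not s-gonal.
s = 11: P(11, 7) = 196 and P(11, 8) = 260; 210 is not s-gonal.
Hits: s ∈ {3, 5} → 2.

2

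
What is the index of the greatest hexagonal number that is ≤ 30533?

Solve n(2n−1) ≤ 30533 for integer n.
n = 123 gives 30135 ≤ 30533, while n = 124 gives 30628 > 30533; so the answer is index 123.

123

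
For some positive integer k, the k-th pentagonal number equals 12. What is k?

3

Set n(3n−1)/2 = 12, giving 3n² − n − 24 = 0.
The discriminant is 1 + 24·12 = 289, and √289 = 17.
So n = (1 + 17) / 6 = 18/6 = 3.
Check: 3·(3·3 − 1)/2 = 12. ✓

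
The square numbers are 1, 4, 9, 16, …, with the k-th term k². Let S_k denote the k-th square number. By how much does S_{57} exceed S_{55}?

57² = 3249 and 55² = 3025.
Difference: 3249 − 3025 = 224.

224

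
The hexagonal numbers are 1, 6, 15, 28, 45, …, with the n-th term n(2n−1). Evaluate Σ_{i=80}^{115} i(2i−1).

Σ i(2i−1) = 2Σi² − Σi over i = 80..115.
Σi = 6670 − 3160 = 3510 and Σi² = 513590 − 167480 = 346110.
2·346110 − 1·3510 = 688710.

688710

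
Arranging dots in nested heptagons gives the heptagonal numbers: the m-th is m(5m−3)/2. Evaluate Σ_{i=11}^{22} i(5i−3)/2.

8228

Σ i(5i−3)/2 = (5Σi² − 3Σi) / 2 over i = 11..22.
Σi = 253 − 55 = 198 and Σi² = 3795 − 385 = 3410.
(5·3410 − 3·198) / 2 = 16456/2 = 8228.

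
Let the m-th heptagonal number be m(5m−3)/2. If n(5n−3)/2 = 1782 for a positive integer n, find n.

27

Set n(5n−3)/2 = 1782, giving 5n² − 3n − 3564 = 0.
So n = (3 + 267) / 10 = 270/10 = 27.
Check: 27·(5·27 − 3)/2 = 1782. ✓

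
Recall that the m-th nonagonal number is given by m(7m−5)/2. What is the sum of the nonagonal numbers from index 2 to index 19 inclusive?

Σ i(7i−5)/2 = (7Σi² − 5Σi) / 2 over i = 2..19.
Σi = 190 − 1 = 189 and Σi² = 2470 − 1 = 2469.
(7·2469 − 5·189) / 2 = 16338/2 = 8169.

8169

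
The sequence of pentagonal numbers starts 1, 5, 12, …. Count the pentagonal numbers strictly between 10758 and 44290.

87

The n-th pentagonal number is n(3n−1)/2.
Smallest index with value > 10758: n = 85 (giving 10795).
Largest index with value < 44290: n = 171 (giving 43776).
Indices 85 through 171: 87 terms.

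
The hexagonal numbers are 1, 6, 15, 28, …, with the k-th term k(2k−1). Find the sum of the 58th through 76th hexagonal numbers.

Σ i(2i−1) = 2Σi² − Σi over i = 58..76.
Σi = 2926 − 1653 = 1273 and Σi² = 149226 − 63365 = 85861.
2·85861 − 1·1273 = 170449.

170449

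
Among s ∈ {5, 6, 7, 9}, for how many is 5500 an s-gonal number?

s = 5: P(5, 60) = 5370 and P(5, 61) = 5551; 5500 is not s-gonal.
s = 6: P(6, 52) = 5356 and P(6, 53) = 5565; 5500 is not s-gonal.
s = 7: P(7, 47) = 5452 and P(7, 48) = 5688; 5500 is not s-gonal.
s = 9: P(9, 40) = 5500. ✓
Hits: s ∈ {9} → 1.

1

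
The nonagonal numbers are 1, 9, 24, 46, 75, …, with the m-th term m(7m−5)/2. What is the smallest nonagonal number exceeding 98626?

Solve n(7n−5)/2 > 98626 for integer n.
The largest n with value ≤ 98626 is 168 (since 98364 ≤ 98626 < 99541), so the first above is n = 169, value 99541.

99541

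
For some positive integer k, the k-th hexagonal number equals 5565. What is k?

Set n(2n−1) = 5565, giving 2n² − n − 5565 = 0.
So n = (1 + 211) / 4 = 212/4 = 53.

53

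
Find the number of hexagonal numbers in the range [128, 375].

5

The n-th hexagonal number is n(2n−1).
Smallest index with value ≥ 128: n = 9 (giving 153).
Largest index with value ≤ 375: n = 13 (giving 325).
Indices 9 through 13: 5 terms.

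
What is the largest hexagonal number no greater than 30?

Solve n(2n−1) ≤ 30 for integer n.
n = 4 gives 28 ≤ 30, while n = 5 gives 45 > 30; so the answer is 28.

28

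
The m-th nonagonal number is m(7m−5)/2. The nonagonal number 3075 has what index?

30

Set n(7n−5)/2 = 3075, giving 7n² − 5n − 6150 = 0.
The discriminant is 25 + 56·3075 = 172225, and √172225 = 415.
So n = (5 + 415) / 14 = 420/14 = 30.
Check: 30·(7·30 − 5)/2 = 3075. ✓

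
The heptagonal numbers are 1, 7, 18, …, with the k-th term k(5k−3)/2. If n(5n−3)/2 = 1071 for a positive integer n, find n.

21

Set n(5n−3)/2 = 1071, giving 5n² − 3n − 2142 = 0.
The discriminant is 9 + 40·1071 = 42849, and √42849 = 207.
So n = (3 + 207) / 10 = 210/10 = 21.
Check: 21·(5·21 − 3)/2 = 1071. ✓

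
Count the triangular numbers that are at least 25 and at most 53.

3

The n-th triangular number is n(n+1)/2.
Smallest index with value ≥ 25: n = 7 (giving 28).
Largest index with value ≤ 53: n = 9 (giving 45).
Indices 7 through 9: 3 terms.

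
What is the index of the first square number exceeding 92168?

304

Solve n² > 92168 for integer n.
The largest n with value ≤ 92168 is 303 (since 91809 ≤ 92168 < 92416), so the first above is n = 304, value 92416.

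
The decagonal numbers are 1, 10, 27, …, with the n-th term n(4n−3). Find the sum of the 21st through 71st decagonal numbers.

468826

Σ i(4i−3) = 4Σi² − 3Σi over i = 21..71.
Σi = 2556 − 210 = 2346 and Σi² = 121836 − 2870 = 118966.
4·118966 − 3·2346 = 468826.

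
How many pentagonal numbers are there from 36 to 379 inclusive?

11

The n-th pentagonal number is n(3n−1)/2.
Smallest index with value ≥ 36: n = 6 (giving 51).
Largest index with value ≤ 379: n = 16 (giving 376).
Indices 6 through 16: 11 terms.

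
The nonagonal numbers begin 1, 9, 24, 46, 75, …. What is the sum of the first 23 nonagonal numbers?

Σ i(7i−5)/2 = (7Σi² − 5Σi) / 2 over i = 1..23.
Σi = 276 and Σi² = 4324.
(7·4324 − 5·276) / 2 = 28888/2 = 14444.

14444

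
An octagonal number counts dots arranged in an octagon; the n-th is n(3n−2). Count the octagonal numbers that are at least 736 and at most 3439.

19

The n-th octagonal number is n(3n−2).
Smallest index with value ≥ 736: n = 16 (giving 736).
Largest index with value ≤ 3439: n = 34 (giving 3400).
Indices 16 through 34: 19 terms.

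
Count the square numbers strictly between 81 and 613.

15

The n-th square number is n².
Smallest index with value > 81: n = 10 (giving 100).
Largest index with value < 613: n = 24 (giving 576).
Indices 10 through 24: 15 terms.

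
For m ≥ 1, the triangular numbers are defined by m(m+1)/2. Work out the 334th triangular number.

334·335/2 = 111890/2 = 55945.

55945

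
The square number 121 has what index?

We need n² = 121, so n = √121 = 11.
Check: 11² = 121. ✓

11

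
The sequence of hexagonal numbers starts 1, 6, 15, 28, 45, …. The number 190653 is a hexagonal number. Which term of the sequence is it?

309

Set n(2n−1) = 190653, giving 2n² − n − 190653 = 0.
The discriminant is 1 + 8·190653 = 1525225, and √1525225 = 1235.
So n = (1 + 1235) / 4 = 1236/4 = 309.
Check: 309·(2·309 − 1) = 190653. ✓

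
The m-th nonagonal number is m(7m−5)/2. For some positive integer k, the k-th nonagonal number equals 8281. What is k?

49

Set n(7n−5)/2 = 8281, giving 7n² − 5n − 16562 = 0.
So n = (5 + 681) / 14 = 686/14 = 49.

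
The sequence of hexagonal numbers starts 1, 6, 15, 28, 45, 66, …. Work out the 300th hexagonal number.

The 300th hexagonal number is n(2n−1) with n = 300.
300·(2·300 − 1) = 300·599 = 179700.

179700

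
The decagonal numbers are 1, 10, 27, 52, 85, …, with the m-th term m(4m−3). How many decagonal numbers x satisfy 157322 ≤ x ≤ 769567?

The n-th decagonal number is n(4n−3).
Smallest index with value ≥ 157322: n = 199 (giving 157807).
Largest index with value ≤ 769567: n = 439 (giving 769567).
Indices 199 through 439: 241 terms.

241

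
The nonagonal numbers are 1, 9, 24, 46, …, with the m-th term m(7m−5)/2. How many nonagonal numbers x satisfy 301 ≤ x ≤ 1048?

8

The n-th nonagonal number is n(7n−5)/2.
Smallest index with value ≥ 301: n = 10 (giving 325).
Largest index with value ≤ 1048: n = 17 (giving 969).
Indices 10 through 17: 8 terms.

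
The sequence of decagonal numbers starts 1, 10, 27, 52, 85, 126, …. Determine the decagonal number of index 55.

The 55th decagonal number is n(4n−3) with n = 55.
55·(4·55 − 3) = 55·217 = 11935.

11935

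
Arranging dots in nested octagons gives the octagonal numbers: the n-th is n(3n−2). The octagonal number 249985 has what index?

289

Set n(3n−2) = 249985, giving 3n² − 2n − 249985 = 0.
So n = (2 + 1732) / 6 = 1734/6 = 289.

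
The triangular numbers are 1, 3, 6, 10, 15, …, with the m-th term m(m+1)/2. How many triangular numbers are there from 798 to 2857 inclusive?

The n-th triangular number is n(n+1)/2.
Smallest index with value ≥ 798: n = 40 (giving 820).
Largest index with value ≤ 2857: n = 75 (giving 2850).
Indices 40 through 75: 36 terms.

36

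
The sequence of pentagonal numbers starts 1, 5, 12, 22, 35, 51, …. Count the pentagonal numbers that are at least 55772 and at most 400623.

324

The n-th pentagonal number is n(3n−1)/2.
Smallest index with value ≥ 55772: n = 193 (giving 55777).
Largest index with value ≤ 400623: n = 516 (giving 399126).
Indices 193 through 516: 324 terms.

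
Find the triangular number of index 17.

153

The 17th triangular number is n(n+1)/2 with n = 17.
17·18/2 = 306/2 = 153.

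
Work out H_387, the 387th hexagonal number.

299151

The 387th hexagonal number is n(2n−1) with n = 387.
387·(2·387 − 1) = 387·773 = 299151.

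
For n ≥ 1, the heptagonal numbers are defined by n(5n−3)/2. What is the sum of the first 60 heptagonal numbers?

181780

Σ i(5i−3)/2 = (5Σi² − 3Σi) / 2 over i = 1..60.
Σi = 1830 and Σi² = 73810.
(5·73810 − 3·1830) / 2 = 363560/2 = 181780.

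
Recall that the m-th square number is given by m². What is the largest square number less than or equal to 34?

25

Solve n² ≤ 34 for integer n.
n = 5 gives 25 ≤ 34, while n = 6 gives 36 > 34; so the answer is 25.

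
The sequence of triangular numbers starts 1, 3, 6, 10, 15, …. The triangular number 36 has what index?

Set n(n+1)/2 = 36, giving n² + n − 72 = 0.
So n = (-1 + 17) / 2 = 16/2 = 8.

8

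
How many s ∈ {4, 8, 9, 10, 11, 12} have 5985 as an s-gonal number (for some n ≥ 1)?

s = 4: P(4, 77) = 5929 and P(4, 78) = 6084; 5985 is not s-gonal.
s = 8: P(8, 45) = 5985. ✓
s = 9: P(9, 41) = 5781 and P(9, 42) = 6069; 5985 is not s-gonal.
s = 10: P(10, 39) = 5967 and P(10, 40) = 6280; 5985 is not s-gonal.
s = 11: P(11, 36) = 5706 and P(11, 37) = 6031; 5985 is not s-gonal.
s = 12: P(12, 35) = 5985. ✓
Hits: s ∈ {8, 12} → 2.

2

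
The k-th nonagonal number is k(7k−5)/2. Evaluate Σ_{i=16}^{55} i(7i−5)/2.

191540

Σ i(7i−5)/2 = (7Σi² − 5Σi) / 2 over i = 16..55.
Σi = 1540 − 120 = 1420 and Σi² = 56980 − 1240 = 55740.
(7·55740 − 5·1420) / 2 = 383080/2 = 191540.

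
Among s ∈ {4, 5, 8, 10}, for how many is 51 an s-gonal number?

1

s = 4: P(4, 7) = 49 and P(4, 8) = 64; 51 is not s-gonal.
s = 5: P(5, 6) = 51. ✓
s = 8: P(8, 4) = 40 and P(8, 5) = 65; 51 is not s-gonal.
s = 10: P(10, 3) = 27 and P(10, 4) = 52; 51 is not s-gonal.
Hits: s ∈ {5} → 1.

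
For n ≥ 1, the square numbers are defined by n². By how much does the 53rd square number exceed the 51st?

208

53² = 2809 and 51² = 2601.
Difference: 2809 − 2601 = 208.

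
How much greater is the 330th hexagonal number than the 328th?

330·(2·330 − 1) = 217470 and 328·(2·328 − 1) = 214840.
Difference: 217470 − 214840 = 2630.

2630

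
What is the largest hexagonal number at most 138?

120

Solve n(2n−1) ≤ 138 for integer n.
n = 8 gives 120 ≤ 138, while n = 9 gives 153 > 138; so the answer is 120.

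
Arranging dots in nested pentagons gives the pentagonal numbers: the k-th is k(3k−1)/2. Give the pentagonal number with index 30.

The 30th pentagonal number is n(3n−1)/2 with n = 30.
30·(3·30 − 1)/2 = 30·89/2 = 1335.

1335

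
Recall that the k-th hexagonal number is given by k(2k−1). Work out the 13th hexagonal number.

325

The 13th hexagonal number is n(2n−1) with n = 13.
13·(2·13 − 1) = 13·25 = 325.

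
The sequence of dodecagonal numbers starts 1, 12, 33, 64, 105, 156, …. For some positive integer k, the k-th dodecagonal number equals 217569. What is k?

Set n(5n−4) = 217569, giving 5n² − 4n − 217569 = 0.
The discriminant is 16 + 20·217569 = 4351396, and √4351396 = 2086.
So n = (4 + 2086) / 10 = 2090/10 = 209.

209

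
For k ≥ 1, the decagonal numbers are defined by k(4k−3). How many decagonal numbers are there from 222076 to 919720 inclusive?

244

The n-th decagonal number is n(4n−3).
Smallest index with value ≥ 222076: n = 236 (giving 222076).
Largest index with value ≤ 919720: n = 479 (giving 916327).
Indices 236 through 479: 244 terms.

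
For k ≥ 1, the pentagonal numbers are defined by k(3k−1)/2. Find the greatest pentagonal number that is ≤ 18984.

Solve n(3n−1)/2 ≤ 18984 for integer n.
n = 112 gives 18760 ≤ 18984, while n = 113 gives 19097 > 18984; so the answer is 18760.

18760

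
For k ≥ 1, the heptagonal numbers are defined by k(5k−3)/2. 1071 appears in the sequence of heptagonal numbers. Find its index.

Set n(5n−3)/2 = 1071, giving 5n² − 3n − 2142 = 0.
The discriminant is 9 + 40·1071 = 42849, and √42849 = 207.
So n = (3 + 207) / 10 = 210/10 = 21.

21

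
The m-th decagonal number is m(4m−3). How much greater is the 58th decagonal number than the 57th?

Consecutive decagonal numbers differ by 8n − 7: here 8·58 − 7 = 457.

457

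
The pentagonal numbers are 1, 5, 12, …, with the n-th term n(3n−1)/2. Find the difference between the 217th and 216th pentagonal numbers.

649

Consecutive pentagonal numbers differ by 3n − 2: here 3·217 − 2 = 649.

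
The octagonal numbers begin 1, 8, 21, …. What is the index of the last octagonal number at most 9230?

Solve n(3n−2) ≤ 9230 for integer n.
n = 55 gives 8965 ≤ 9230, while n = 56 gives 9296 > 9230; so the answer is index 55.

55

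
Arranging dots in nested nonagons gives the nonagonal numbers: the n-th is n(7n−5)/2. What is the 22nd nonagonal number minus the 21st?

148

Consecutive nonagonal numbers differ by 7n − 6: here 7·22 − 6 = 148.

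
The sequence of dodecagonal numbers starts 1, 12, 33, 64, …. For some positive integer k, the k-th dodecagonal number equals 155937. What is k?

177

Set n(5n−4) = 155937, giving 5n² − 4n − 155937 = 0.
The discriminant is 16 + 20·155937 = 3118756, and √3118756 = 1766.
So n = (4 + 1766) / 10 = 1770/10 = 177.
Check: 177·(5·177 − 4) = 155937. ✓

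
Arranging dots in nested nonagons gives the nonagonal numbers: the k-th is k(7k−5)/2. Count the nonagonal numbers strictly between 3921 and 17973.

The n-th nonagonal number is n(7n−5)/2.
Smallest index with value > 3921: n = 34 (giving 3961).
Largest index with value < 17973: n = 72 (giving 17964).
Indices 34 through 72: 39 terms.

39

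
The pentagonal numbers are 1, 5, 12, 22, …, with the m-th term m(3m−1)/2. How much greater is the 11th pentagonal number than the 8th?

11·(3·11 − 1)/2 = 176 and 8·(3·8 − 1)/2 = 92.
Difference: 176 − 92 = 84.

84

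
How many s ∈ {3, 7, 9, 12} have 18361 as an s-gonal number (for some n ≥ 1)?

s = 3: P(3, 191) = 18336 and P(3, 192) = 18528; 18361 is not s-gonal.
s = 7: P(7, 86) = 18361. ✓
s = 9: P(9, 72) = 17964 and P(9, 73) = 18469; 18361 is not s-gonal.
s = 12: P(12, 61) = 18361. ✓
Hits: s ∈ {7, 12} → 2.

2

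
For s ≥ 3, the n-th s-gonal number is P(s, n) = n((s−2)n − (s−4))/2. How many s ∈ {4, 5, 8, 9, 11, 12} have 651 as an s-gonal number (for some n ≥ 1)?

2

s = 4: P(4, 25) = 625 and P(4, 26) = 676; 651 is not s-gonal.
s = 5: P(5, 21) = 651. ✓
s = 8: P(8, 15) = 645 and P(8, 16) = 736; 651 is not s-gonal.
s = 9: P(9, 14) = 651. ✓
s = 11: P(11, 12) = 606 and P(11, 13) = 715; 651 is not s-gonal.
s = 12: P(12, 11) = 561 and P(12, 12) = 672; 651 is not s-gonal.
Hits: s ∈ {5, 9} → 2.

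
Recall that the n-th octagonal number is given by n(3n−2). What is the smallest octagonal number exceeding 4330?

Solve n(3n−2) > 4330 for integer n.
The largest n with value ≤ 4330 is 38 (since 4256 ≤ 4330 < 4485), so the first above is n = 39, value 4485.

4485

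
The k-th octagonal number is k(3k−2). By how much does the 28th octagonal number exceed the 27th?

Consecutive octagonal numbers differ by 6n − 5: here 6·28 − 5 = 163.

163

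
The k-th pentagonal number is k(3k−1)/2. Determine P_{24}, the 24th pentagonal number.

The 24th pentagonal number is n(3n−1)/2 with n = 24.
24·(3·24 − 1)/2 = 24·71/2 = 852.

852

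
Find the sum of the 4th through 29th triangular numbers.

Σ i(i+1)/2 = (Σi² + Σi) / 2 over i = 4..29.
Σi = 435 − 6 = 429 and Σi² = 8555 − 14 = 8541.
(1·8541 + 1·429) / 2 = 8970/2 = 4485.

4485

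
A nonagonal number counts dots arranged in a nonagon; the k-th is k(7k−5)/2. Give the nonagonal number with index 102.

102·(7·102 − 5)/2 = 102·709/2 = 36159.

36159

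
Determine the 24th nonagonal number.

24·(7·24 − 5)/2 = 24·163/2 = 1956.

1956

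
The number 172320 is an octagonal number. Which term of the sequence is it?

Set n(3n−2) = 172320, giving 3n² − 2n − 172320 = 0.
The discriminant is 4 + 12·172320 = 2067844, and √2067844 = 1438.
So n = (2 + 1438) / 6 = 1440/6 = 240.

240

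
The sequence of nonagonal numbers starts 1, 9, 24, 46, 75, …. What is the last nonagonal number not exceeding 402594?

Solve n(7n−5)/2 ≤ 402594 for integer n.
n = 339 gives 401376 ≤ 402594, while n = 340 gives 403750 > 402594; so the answer is 401376.

401376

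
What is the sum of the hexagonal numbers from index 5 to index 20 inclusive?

5480

Σ i(2i−1) = 2Σi² − Σi over i = 5..20.
Σi = 210 − 10 = 200 and Σi² = 2870 − 30 = 2840.
2·2840 − 1·200 = 5480.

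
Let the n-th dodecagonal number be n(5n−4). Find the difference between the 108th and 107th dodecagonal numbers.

Consecutive dodecagonal numbers differ by 10n − 9: here 10·108 − 9 = 1071.

1071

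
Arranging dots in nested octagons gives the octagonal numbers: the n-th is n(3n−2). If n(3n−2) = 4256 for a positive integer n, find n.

38

Set n(3n−2) = 4256, giving 3n² − 2n − 4256 = 0.
The discriminant is 4 + 12·4256 = 51076, and √51076 = 226.
So n = (2 + 226) / 6 = 228/6 = 38.
Check: 38·(3·38 − 2) = 4256. ✓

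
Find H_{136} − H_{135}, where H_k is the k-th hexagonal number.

Consecutive hexagonal numbers differ by 4n − 3: here 4·136 − 3 = 541.

541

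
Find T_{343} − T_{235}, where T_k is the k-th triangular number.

343·344/2 = 58996 and 235·236/2 = 27730.
Difference: 58996 − 27730 = 31266.

31266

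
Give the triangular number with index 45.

The 45th triangular number is n(n+1)/2 with n = 45.
45·46/2 = 2070/2 = 1035.

1035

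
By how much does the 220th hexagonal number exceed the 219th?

Consecutive hexagonal numbers differ by 4n − 3: here 4·220 − 3 = 877.

877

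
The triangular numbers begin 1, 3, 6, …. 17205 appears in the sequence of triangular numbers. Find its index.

Set n(n+1)/2 = 17205, giving n² + n − 34410 = 0.
The discriminant is 1 + 8·17205 = 137641, and √137641 = 371.
So n = (-1 + 371) / 2 = 370/2 = 185.

185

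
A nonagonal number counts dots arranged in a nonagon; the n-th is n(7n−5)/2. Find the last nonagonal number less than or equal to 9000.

8976

Solve n(7n−5)/2 ≤ 9000 for integer n.
n = 51 gives 8976 ≤ 9000, while n = 52 gives 9334 > 9000; so the answer is 8976.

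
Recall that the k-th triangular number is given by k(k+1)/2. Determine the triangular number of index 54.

The 54th triangular number is n(n+1)/2 with n = 54.
54·55/2 = 2970/2 = 1485.

1485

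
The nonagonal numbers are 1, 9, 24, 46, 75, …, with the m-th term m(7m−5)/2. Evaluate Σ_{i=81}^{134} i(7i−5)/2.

2215530

Σ i(7i−5)/2 = (7Σi² − 5Σi) / 2 over i = 81..134.
Σi = 9045 − 3240 = 5805 and Σi² = 811035 − 173880 = 637155.
(7·637155 − 5·5805) / 2 = 4431060/2 = 2215530.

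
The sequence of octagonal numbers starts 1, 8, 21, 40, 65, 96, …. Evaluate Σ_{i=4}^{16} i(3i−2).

Σ i(3i−2) = 3Σi² − 2Σi over i = 4..16.
Σi = 136 − 6 = 130 and Σi² = 1496 − 14 = 1482.
3·1482 − 2·130 = 4186.

4186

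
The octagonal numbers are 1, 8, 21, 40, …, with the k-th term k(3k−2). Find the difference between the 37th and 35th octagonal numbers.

37·(3·37 − 2) = 4033 and 35·(3·35 − 2) = 3605.
Difference: 4033 − 3605 = 428.

428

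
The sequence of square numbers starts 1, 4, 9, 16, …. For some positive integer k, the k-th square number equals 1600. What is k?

40

We need n² = 1600, so n = √1600 = 40.
Check: 40² = 1600. ✓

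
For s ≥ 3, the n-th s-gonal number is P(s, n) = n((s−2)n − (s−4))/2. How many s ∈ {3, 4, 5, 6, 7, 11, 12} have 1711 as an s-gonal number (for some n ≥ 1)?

s = 3: P(3, 58) = 1711. ✓
s = 4: P(4, 41) = 1681 and P(4, 42) = 1764; 1711 is not s-gonal.
s = 5: P(5, 33) = 1617 and P(5, 34) = 1717; 1711 is not s-gonal.
s = 6: P(6, 29) = 1653 and P(6, 30) = 1770; 1711 is not s-gonal.
s = 7: P(7, 26) = 1651 and P(7, 27) = 1782; 1711 is not s-gonal.
s = 11: P(11, 19) = 1558 and P(11, 20) = 1730; 1711 is not s-gonal.
s = 12: P(12, 18) = 1548 and P(12, 19) = 1729; 1711 is not s-gonal.
Hits: s ∈ {3} → 1.

1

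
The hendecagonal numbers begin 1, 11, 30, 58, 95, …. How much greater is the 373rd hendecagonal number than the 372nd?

3349

Consecutive hendecagonal numbers differ by 9n − 8: here 9·373 − 8 = 3349.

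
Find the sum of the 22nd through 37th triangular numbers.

Σ i(i+1)/2 = (Σi² + Σi) / 2 over i = 22..37.
Σi = 703 − 231 = 472 and Σi² = 17575 − 3311 = 14264.
(1·14264 + 1·472) / 2 = 14736/2 = 7368.

7368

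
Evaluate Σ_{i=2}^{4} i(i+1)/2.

19

Σ i(i+1)/2 = (Σi² + Σi) / 2 over i = 2..4.
Σi = 10 − 1 = 9 and Σi² = 30 − 1 = 29.
(1·29 + 1·9) / 2 = 38/2 = 19.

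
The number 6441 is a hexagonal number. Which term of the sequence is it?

57

Set n(2n−1) = 6441, giving 2n² − n − 6441 = 0.
The discriminant is 1 + 8·6441 = 51529, and √51529 = 227.
So n = (1 + 227) / 4 = 228/4 = 57.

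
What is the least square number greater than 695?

Solve n² > 695 for integer n.
The largest n with value ≤ 695 is 26 (since 676 ≤ 695 < 729), so the first above is n = 27, value 729.

729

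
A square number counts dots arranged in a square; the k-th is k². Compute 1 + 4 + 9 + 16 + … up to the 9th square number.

Σ_{i=1}^{9} i² = 9·10·19/6 = 285.

285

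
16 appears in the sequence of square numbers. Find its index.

4

We need n² = 16, so n = √16 = 4.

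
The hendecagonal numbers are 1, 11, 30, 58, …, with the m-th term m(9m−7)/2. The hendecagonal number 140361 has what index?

177

Set n(9n−7)/2 = 140361, giving 9n² − 7n − 280722 = 0.
The discriminant is 49 + 72·140361 = 10106041, and √10106041 = 3179.
So n = (7 + 3179) / 18 = 3186/18 = 177.
Check: 177·(9·177 − 7)/2 = 140361. ✓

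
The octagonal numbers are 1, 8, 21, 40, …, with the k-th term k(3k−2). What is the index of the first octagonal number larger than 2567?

Solve n(3n−2) > 2567 for integer n.
The largest n with value ≤ 2567 is 29 (since 2465 ≤ 2567 < 2640), so the first above is n = 30, value 2640.

30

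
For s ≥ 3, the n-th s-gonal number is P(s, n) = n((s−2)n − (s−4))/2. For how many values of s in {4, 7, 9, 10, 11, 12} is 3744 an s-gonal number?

s = 4: P(4, 61) = 3721 and P(4, 62) = 3844; 3744 is not s-gonal.
s = 7: P(7, 39) = 3744. ✓
s = 9: P(9, 33) = 3729 and P(9, 34) = 3961; 3744 is not s-gonal.
s = 10: P(10, 30) = 3510 and P(10, 31) = 3751; 3744 is not s-gonal.
s = 11: P(11, 29) = 3683 and P(11, 30) = 3945; 3744 is not s-gonal.
s = 12: P(12, 27) = 3537 and P(12, 28) = 3808; 3744 is not s-gonal.
Hits: s ∈ {7} → 1.

1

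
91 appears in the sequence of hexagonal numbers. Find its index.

Set n(2n−1) = 91, giving 2n² − n − 91 = 0.
So n = (1 + 27) / 4 = 28/4 = 7.
Check: 7·(2·7 − 1) = 91. ✓

7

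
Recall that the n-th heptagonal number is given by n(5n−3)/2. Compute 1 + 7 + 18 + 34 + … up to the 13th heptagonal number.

Σ i(5i−3)/2 = (5Σi² − 3Σi) / 2 over i = 1..13.
Σi = 91 and Σi² = 819.
(5·819 − 3·91) / 2 = 3822/2 = 1911.

1911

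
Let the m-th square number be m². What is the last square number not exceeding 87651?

Solve n² ≤ 87651 for integer n.
n = 296 gives 87616 ≤ 87651, while n = 297 gives 88209 > 87651; so the answer is 87616.

87616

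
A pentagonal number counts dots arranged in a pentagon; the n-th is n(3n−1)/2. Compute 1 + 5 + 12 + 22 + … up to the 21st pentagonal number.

Σ i(3i−1)/2 = (3Σi² − Σi) / 2 over i = 1..21.
Σi = 231 and Σi² = 3311.
(3·3311 − 1·231) / 2 = 9702/2 = 4851.

4851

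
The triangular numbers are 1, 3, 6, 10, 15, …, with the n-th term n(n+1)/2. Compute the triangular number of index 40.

The 40th triangular number is n(n+1)/2 with n = 40.
40·41/2 = 1640/2 = 820.

820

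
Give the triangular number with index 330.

330·331/2 = 109230/2 = 54615.

54615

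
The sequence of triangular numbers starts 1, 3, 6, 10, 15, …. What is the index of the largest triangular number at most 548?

Solve n(n+1)/2 ≤ 548 for integer n.
n = 32 gives 528 ≤ 548, while n = 33 gives 561 > 548; so the answer is index 32.

32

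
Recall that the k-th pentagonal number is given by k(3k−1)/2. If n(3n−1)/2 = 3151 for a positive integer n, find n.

Set n(3n−1)/2 = 3151, giving 3n² − n − 6302 = 0.
The discriminant is 1 + 24·3151 = 75625, and √75625 = 275.
So n = (1 + 275) / 6 = 276/6 = 46.

46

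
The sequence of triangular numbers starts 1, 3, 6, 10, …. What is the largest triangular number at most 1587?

Solve n(n+1)/2 ≤ 1587 for integer n.
n = 55 gives 1540 ≤ 1587, while n = 56 gives 1596 > 1587; so the answer is 1540.

1540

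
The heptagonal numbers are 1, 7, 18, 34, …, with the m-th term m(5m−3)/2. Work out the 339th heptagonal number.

286794

The 339th heptagonal number is n(5n−3)/2 with n = 339.
339·(5·339 − 3)/2 = 339·1692/2 = 339·846 = 286794.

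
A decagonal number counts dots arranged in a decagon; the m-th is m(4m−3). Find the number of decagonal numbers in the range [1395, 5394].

18

The n-th decagonal number is n(4n−3).
Smallest index with value ≥ 1395: n = 20 (giving 1540).
Largest index with value ≤ 5394: n = 37 (giving 5365).
Indices 20 through 37: 18 terms.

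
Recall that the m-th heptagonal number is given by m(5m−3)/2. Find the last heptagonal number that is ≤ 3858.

Solve n(5n−3)/2 ≤ 3858 for integer n.
n = 39 gives 3744 ≤ 3858, while n = 40 gives 3940 > 3858; so the answer is 3744.

3744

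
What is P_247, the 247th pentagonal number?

91390

247·(3·247 − 1)/2 = 247·740/2 = 247·370 = 91390.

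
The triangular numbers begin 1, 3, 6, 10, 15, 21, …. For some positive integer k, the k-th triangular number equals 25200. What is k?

Set n(n+1)/2 = 25200, giving n² + n − 50400 = 0.
The discriminant is 1 + 8·25200 = 201601, and √201601 = 449.
So n = (-1 + 449) / 2 = 448/2 = 224.
Check: 224·225/2 = 25200. ✓

224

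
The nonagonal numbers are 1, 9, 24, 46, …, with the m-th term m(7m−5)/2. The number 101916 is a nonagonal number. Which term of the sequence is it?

171

Set n(7n−5)/2 = 101916, giving 7n² − 5n − 203832 = 0.
The discriminant is 25 + 56·101916 = 5707321, and √5707321 = 2389.
So n = (5 + 2389) / 14 = 2394/14 = 171.
Check: 171·(7·171 − 5)/2 = 101916. ✓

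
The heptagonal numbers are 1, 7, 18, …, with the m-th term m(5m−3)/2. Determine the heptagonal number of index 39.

The 39th heptagonal number is n(5n−3)/2 with n = 39.
39·(5·39 − 3)/2 = 39·192/2 = 39·96 = 3744.

3744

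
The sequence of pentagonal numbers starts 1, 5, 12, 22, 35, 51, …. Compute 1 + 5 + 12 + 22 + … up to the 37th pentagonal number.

Σ i(3i−1)/2 = (3Σi² − Σi) / 2 over i = 1..37.
Σi = 703 and Σi² = 17575.
(3·17575 − 1·703) / 2 = 52022/2 = 26011.

26011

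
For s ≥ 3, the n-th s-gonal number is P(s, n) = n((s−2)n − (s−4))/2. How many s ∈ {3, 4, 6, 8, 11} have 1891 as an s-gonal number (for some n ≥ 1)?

2

s = 3: P(3, 61) = 1891. ✓
s = 4: P(4, 43) = 1849 and P(4, 44) = 1936; 1891 is not s-gonal.
s = 6: P(6, 31) = 1891. ✓
s = 8: P(8, 25) = 1825 and P(8, 26) = 1976; 1891 is not s-gonal.
s = 11: P(11, 20) = 1730 and P(11, 21) = 1911; 1891 is not s-gonal.
Hits: s ∈ {3, 6} → 2.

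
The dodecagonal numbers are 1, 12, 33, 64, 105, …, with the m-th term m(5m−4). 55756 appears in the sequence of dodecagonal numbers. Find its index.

106

Set n(5n−4) = 55756, giving 5n² − 4n − 55756 = 0.
So n = (4 + 1056) / 10 = 1060/10 = 106.
Check: 106·(5·106 − 4) = 55756. ✓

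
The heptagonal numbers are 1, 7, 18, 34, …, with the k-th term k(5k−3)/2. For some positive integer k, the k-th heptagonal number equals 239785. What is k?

Set n(5n−3)/2 = 239785, giving 5n² − 3n − 479570 = 0.
The discriminant is 9 + 40·239785 = 9591409, and √9591409 = 3097.
So n = (3 + 3097) / 10 = 3100/10 = 310.
Check: 310·(5·310 − 3)/2 = 239785. ✓

310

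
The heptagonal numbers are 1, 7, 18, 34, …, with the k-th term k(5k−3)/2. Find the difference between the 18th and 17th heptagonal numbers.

86

Consecutive heptagonal numbers differ by 5n − 4: here 5·18 − 4 = 86.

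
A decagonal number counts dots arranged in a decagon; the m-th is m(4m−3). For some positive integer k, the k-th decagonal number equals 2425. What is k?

25

Set n(4n−3) = 2425, giving 4n² − 3n − 2425 = 0.
So n = (3 + 197) / 8 = 200/8 = 25.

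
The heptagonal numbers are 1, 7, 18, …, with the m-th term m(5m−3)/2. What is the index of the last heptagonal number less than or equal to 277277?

Solve n(5n−3)/2 ≤ 277277 for integer n.
n = 333 gives 276723 ≤ 277277, while n = 334 gives 278389 > 277277; so the answer is index 333.

333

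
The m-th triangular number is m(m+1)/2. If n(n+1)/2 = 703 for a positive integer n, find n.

Set n(n+1)/2 = 703, giving n² + n − 1406 = 0.
The discriminant is 1 + 8·703 = 5625, and √5625 = 75.
So n = (-1 + 75) / 2 = 74/2 = 37.
Check: 37·38/2 = 703. ✓

37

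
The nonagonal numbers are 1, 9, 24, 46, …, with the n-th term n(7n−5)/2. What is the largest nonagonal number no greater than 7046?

6975

Solve n(7n−5)/2 ≤ 7046 for integer n.
n = 45 gives 6975 ≤ 7046, while n = 46 gives 7291 > 7046; so the answer is 6975.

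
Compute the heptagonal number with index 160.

63760

The 160th heptagonal number is n(5n−3)/2 with n = 160.
160·(5·160 − 3)/2 = 160·797/2 = 63760.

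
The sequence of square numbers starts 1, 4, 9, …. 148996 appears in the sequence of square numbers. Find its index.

We need n² = 148996, so n = √148996 = 386.

386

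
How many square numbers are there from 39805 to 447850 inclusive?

The n-th square number is n².
Smallest index with value ≥ 39805: n = 200 (giving 40000).
Largest index with value ≤ 447850: n = 669 (giving 447561).
Indices 200 through 669: 470 terms.

470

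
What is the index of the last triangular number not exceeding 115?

Solve n(n+1)/2 ≤ 115 for integer n.
n = 14 gives 105 ≤ 115, while n = 15 gives 120 > 115; so the answer is index 14.

14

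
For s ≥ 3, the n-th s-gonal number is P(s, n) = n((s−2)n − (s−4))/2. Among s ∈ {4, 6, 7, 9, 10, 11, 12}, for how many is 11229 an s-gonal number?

s = 4: P(4, 105) = 11025 and P(4, 106) = 11236; 11229 is not s-gonal.
s = 6: P(6, 75) = 11175 and P(6, 76) = 11476; 11229 is not s-gonal.
s = 7: P(7, 67) = 11122 and P(7, 68) = 11458; 11229 is not s-gonal.
s = 9: P(9, 57) = 11229. ✓
s = 10: P(10, 53) = 11077 and P(10, 54) = 11502; 11229 is not s-gonal.
s = 11: P(11, 50) = 11075 and P(11, 51) = 11526; 11229 is not s-gonal.
s = 12: P(12, 47) = 10857 and P(12, 48) = 11328; 11229 is not s-gonal.
Hits: s ∈ {9} → 1.

1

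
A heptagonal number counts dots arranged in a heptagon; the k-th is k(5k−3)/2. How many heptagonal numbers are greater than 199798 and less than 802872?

283

The n-th heptagonal number is n(5n−3)/2.
Smallest index with value > 199798: n = 284 (giving 201214).
Largest index with value < 802872: n = 566 (giving 800041).
Indices 284 through 566: 283 terms.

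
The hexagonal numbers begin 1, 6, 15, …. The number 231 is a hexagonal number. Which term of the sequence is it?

Set n(2n−1) = 231, giving 2n² − n − 231 = 0.
The discriminant is 1 + 8·231 = 1849, and √1849 = 43.
So n = (1 + 43) / 4 = 44/4 = 11.
Check: 11·(2·11 − 1) = 231. ✓

11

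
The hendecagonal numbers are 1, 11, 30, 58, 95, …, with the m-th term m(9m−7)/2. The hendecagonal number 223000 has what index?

223

Set n(9n−7)/2 = 223000, giving 9n² − 7n − 446000 = 0.
The discriminant is 49 + 72·223000 = 16056049, and √16056049 = 4007.
So n = (7 + 4007) / 18 = 4014/18 = 223.
Check: 223·(9·223 − 7)/2 = 223000. ✓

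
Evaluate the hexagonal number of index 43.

3655

The 43rd hexagonal number is n(2n−1) with n = 43.
43·(2·43 − 1) = 43·85 = 3655.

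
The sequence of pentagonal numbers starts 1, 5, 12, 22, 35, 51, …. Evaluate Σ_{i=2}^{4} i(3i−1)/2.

Σ i(3i−1)/2 = (3Σi² − Σi) / 2 over i = 2..4.
Σi = 10 − 1 = 9 and Σi² = 30 − 1 = 29.
(3·29 − 1·9) / 2 = 78/2 = 39.

39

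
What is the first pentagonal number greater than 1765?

1820

Solve n(3n−1)/2 > 1765 for integer n.
The largest n with value ≤ 1765 is 34 (since 1717 ≤ 1765 < 1820), so the first above is n = 35, value 1820.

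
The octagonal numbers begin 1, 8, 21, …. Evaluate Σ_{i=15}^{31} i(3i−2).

27421

Σ i(3i−2) = 3Σi² − 2Σi over i = 15..31.
Σi = 496 − 105 = 391 and Σi² = 10416 − 1015 = 9401.
3·9401 − 2·391 = 27421.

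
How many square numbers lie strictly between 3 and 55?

6

The n-th square number is n².
Smallest index with value > 3: n = 2 (giving 4).
Largest index with value < 55: n = 7 (giving 49).
Indices 2 through 7: 6 terms.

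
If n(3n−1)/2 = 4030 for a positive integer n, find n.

Set n(3n−1)/2 = 4030, giving 3n² − n − 8060 = 0.
The discriminant is 1 + 24·4030 = 96721, and √96721 = 311.
So n = (1 + 311) / 6 = 312/6 = 52.

52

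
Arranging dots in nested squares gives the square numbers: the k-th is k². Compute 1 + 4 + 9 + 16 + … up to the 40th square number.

22140

Σ_{i=1}^{40} i² = 40·41·81/6 = 22140.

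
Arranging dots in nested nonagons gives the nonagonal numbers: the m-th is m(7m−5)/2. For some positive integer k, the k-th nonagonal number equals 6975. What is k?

45

Set n(7n−5)/2 = 6975, giving 7n² − 5n − 13950 = 0.
The discriminant is 25 + 56·6975 = 390625, and √390625 = 625.
So n = (5 + 625) / 14 = 630/14 = 45.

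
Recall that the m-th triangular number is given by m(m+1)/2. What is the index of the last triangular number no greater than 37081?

Solve n(n+1)/2 ≤ 37081 for integer n.
n = 271 gives 36856 ≤ 37081, while n = 272 gives 37128 > 37081; so the answer is index 271.

271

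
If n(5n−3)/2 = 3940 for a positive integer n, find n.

40

Set n(5n−3)/2 = 3940, giving 5n² − 3n − 7880 = 0.
The discriminant is 9 + 40·3940 = 157609, and √157609 = 397.
So n = (3 + 397) / 10 = 400/10 = 40.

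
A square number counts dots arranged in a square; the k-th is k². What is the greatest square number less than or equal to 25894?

25600

Solve n² ≤ 25894 for integer n.
n = 160 gives 25600 ≤ 25894, while n = 161 gives 25921 > 25894; so the answer is 25600.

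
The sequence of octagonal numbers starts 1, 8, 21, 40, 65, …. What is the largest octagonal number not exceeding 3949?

3816

Solve n(3n−2) ≤ 3949 for integer n.
n = 36 gives 3816 ≤ 3949, while n = 37 gives 4033 > 3949; so the answer is 3816.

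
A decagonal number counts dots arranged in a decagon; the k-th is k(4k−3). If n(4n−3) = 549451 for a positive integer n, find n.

Set n(4n−3) = 549451, giving 4n² − 3n − 549451 = 0.
The discriminant is 9 + 16·549451 = 8791225, and √8791225 = 2965.
So n = (3 + 2965) / 8 = 2968/8 = 371.

371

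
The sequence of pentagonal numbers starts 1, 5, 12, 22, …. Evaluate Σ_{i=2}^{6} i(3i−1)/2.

Σ i(3i−1)/2 = (3Σi² − Σi) / 2 over i = 2..6.
Σi = 21 − 1 = 20 and Σi² = 91 − 1 = 90.
(3·90 − 1·20) / 2 = 250/2 = 125.

125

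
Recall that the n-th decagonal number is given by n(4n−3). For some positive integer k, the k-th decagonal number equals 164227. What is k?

Set n(4n−3) = 164227, giving 4n² − 3n − 164227 = 0.
The discriminant is 9 + 16·164227 = 2627641, and √2627641 = 1621.
So n = (3 + 1621) / 8 = 1624/8 = 203.
Check: 203·(4·203 − 3) = 164227. ✓

203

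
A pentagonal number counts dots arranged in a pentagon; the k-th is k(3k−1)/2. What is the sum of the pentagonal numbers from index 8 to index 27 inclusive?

Σ i(3i−1)/2 = (3Σi² − Σi) / 2 over i = 8..27.
Σi = 378 − 28 = 350 and Σi² = 6930 − 140 = 6790.
(3·6790 − 1·350) / 2 = 20020/2 = 10010.

10010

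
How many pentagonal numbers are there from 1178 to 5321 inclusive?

The n-th pentagonal number is n(3n−1)/2.
Smallest index with value ≥ 1178: n = 29 (giving 1247).
Largest index with value ≤ 5321: n = 59 (giving 5192).
Indices 29 through 59: 31 terms.

31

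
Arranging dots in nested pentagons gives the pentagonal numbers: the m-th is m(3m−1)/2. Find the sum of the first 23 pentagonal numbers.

Σ i(3i−1)/2 = (3Σi² − Σi) / 2 over i = 1..23.
Σi = 276 and Σi² = 4324.
(3·4324 − 1·276) / 2 = 12696/2 = 6348.

6348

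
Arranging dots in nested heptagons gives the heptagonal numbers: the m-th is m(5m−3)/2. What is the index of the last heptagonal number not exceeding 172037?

Solve n(5n−3)/2 ≤ 172037 for integer n.
n = 262 gives 171217 ≤ 172037, while n = 263 gives 172528 > 172037; so the answer is index 262.

262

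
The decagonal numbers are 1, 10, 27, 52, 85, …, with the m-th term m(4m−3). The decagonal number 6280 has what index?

Set n(4n−3) = 6280, giving 4n² − 3n − 6280 = 0.
The discriminant is 9 + 16·6280 = 100489, and √100489 = 317.
So n = (3 + 317) / 8 = 320/8 = 40.

40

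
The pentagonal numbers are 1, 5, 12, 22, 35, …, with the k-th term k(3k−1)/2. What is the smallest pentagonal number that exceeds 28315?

28497

Solve n(3n−1)/2 > 28315 for integer n.
The largest n with value ≤ 28315 is 137 (since 28085 ≤ 28315 < 28497), so the first above is n = 138, value 28497.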